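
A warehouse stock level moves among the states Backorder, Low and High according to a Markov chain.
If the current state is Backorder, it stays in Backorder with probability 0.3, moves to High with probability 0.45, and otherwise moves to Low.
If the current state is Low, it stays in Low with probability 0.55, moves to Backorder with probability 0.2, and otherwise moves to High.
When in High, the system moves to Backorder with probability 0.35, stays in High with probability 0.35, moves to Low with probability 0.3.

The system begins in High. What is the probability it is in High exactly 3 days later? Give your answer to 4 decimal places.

0.3430

Propagate the distribution vector 3 days from High.
After 0 days: (0.0000, 0.0000, 1.0000)
After 1 day: (0.3500, 0.3000, 0.3500)
After 2 days: (0.2875, 0.3575, 0.3550)
After 3 days: (0.2820, 0.3750, 0.3430)
P(in High after 3 days) = 0.3430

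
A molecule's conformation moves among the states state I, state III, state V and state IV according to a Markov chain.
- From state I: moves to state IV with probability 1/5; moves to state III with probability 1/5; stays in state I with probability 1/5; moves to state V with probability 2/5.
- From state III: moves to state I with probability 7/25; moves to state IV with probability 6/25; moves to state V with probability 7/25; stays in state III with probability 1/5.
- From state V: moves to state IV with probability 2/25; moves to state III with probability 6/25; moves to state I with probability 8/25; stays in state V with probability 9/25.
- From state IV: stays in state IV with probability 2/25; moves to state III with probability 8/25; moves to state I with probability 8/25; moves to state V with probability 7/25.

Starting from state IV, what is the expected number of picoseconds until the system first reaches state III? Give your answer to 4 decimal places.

Let t(s) be the expected number of picoseconds to first reach state III from state s, with t(state III) = 0. Conditioning on the first picosecond:
t(state I) = 1 + 0.2·t(state I) + 0.4·t(state V) + 0.2·t(state IV)
t(state V) = 1 + 0.32·t(state I) + 0.36·t(state V) + 0.08·t(state IV)
t(state IV) = 1 + 0.32·t(state I) + 0.28·t(state V) + 0.08·t(state IV)
Solving: t(state I) = 4.3209, t(state V) = 4.2067, t(state IV) = 3.8702.
Expected picoseconds from state IV to state III: 3.8702.

3.8702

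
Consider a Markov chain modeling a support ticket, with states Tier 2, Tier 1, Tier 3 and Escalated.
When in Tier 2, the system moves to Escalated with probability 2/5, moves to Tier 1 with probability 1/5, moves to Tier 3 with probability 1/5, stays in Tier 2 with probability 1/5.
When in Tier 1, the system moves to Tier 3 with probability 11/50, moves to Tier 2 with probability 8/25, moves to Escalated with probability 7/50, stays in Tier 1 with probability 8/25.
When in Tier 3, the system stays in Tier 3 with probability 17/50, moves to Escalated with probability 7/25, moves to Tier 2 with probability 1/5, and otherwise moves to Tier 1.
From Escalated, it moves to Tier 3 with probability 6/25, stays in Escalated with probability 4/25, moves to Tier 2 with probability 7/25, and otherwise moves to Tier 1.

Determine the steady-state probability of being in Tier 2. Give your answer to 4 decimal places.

Let the stationary distribution be π with π = πP and π_1 + π_2 + π_3 + π_4 = 1.
π_1 = 0.2·π_1 + 0.32·π_2 + 0.2·π_3 + 0.28·π_4
π_2 = 0.2·π_1 + 0.32·π_2 + 0.18·π_3 + 0.32·π_4
π_3 = 0.2·π_1 + 0.22·π_2 + 0.34·π_3 + 0.24·π_4
Solving with the normalization constraint gives π = (0.2502, 0.2550, 0.2499, 0.2449).
So the stationary probability of Tier 2 is 0.2502.

0.2502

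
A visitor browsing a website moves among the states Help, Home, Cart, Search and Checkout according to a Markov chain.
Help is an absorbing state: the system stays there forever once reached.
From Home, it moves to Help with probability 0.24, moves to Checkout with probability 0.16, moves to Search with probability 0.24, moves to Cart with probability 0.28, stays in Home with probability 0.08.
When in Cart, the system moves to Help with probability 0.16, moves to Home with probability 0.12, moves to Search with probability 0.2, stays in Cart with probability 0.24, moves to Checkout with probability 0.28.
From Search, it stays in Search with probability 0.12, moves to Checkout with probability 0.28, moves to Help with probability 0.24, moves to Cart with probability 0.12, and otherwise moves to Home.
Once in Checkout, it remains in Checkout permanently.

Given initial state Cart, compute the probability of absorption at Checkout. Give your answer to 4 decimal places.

Let h(s) be the probability of absorption at Checkout starting from transient state s. Then h(Checkout) = 1 and h(Help) = 0. By first-step analysis:
h(Home) = 0.24·0 + 0.08·h(Home) + 0.28·h(Cart) + 0.24·h(Search) + 0.16·1
h(Cart) = 0.16·0 + 0.12·h(Home) + 0.24·h(Cart) + 0.2·h(Search) + 0.28·1
h(Search) = 0.24·0 + 0.24·h(Home) + 0.12·h(Cart) + 0.12·h(Search) + 0.28·1
Solving: h(Home) = 0.4910, h(Cart) = 0.5860, h(Search) = 0.5320.
Starting from Cart, the probability is 0.5860.

0.5860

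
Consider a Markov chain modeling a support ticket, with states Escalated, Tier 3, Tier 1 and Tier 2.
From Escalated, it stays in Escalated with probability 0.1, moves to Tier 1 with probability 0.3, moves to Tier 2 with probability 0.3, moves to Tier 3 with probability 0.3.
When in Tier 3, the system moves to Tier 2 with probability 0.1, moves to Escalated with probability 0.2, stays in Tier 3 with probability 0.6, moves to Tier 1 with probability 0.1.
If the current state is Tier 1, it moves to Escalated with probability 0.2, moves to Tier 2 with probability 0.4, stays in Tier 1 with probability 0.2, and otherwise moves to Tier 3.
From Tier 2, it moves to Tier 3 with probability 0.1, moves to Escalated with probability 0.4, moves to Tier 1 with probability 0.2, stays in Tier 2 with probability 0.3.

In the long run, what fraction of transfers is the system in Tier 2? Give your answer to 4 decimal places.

0.2532

Let the stationary distribution be π with π = πP and π_1 + π_2 + π_3 + π_4 = 1.
π_1 = 0.1·π_1 + 0.2·π_2 + 0.2·π_3 + 0.4·π_4
π_2 = 0.3·π_1 + 0.6·π_2 + 0.2·π_3 + 0.1·π_4
π_3 = 0.3·π_1 + 0.1·π_2 + 0.2·π_3 + 0.2·π_4
Solving with the normalization constraint gives π = (0.2278, 0.3291, 0.1899, 0.2532).
So the stationary probability of Tier 2 is 0.2532.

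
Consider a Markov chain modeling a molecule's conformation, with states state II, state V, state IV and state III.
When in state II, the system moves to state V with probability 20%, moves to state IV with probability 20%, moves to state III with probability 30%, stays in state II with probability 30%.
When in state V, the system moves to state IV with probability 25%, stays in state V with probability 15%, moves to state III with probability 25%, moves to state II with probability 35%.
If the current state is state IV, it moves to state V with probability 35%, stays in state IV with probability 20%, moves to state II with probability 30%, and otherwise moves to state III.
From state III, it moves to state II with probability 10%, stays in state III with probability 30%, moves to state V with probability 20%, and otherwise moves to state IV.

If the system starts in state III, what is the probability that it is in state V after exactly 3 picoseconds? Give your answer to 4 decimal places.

0.2280

Propagate the distribution vector 3 picoseconds from state III.
After 0 picoseconds: (0.0000, 0.0000, 0.0000, 1.0000)
After 1 picosecond: (0.1000, 0.2000, 0.4000, 0.3000)
After 2 picoseconds: (0.2500, 0.2500, 0.2700, 0.2300)
After 3 picoseconds: (0.2665, 0.2280, 0.2585, 0.2470)
P(in state V after 3 picoseconds) = 0.2280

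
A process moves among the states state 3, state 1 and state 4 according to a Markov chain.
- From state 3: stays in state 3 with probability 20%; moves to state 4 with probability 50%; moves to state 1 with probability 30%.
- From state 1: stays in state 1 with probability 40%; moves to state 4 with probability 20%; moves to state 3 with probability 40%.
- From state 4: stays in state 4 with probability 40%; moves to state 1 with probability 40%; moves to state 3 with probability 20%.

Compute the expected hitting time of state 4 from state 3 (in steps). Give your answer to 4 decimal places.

2.5000

Let t(s) be the expected number of steps to first reach state 4 from state s, with t(state 4) = 0. Conditioning on the first step:
t(state 3) = 1 + 0.2·t(state 3) + 0.3·t(state 1)
t(state 1) = 1 + 0.4·t(state 3) + 0.4·t(state 1)
Solving: t(state 3) = 2.5000, t(state 1) = 3.3333.
Expected steps from state 3 to state 4: 2.5000.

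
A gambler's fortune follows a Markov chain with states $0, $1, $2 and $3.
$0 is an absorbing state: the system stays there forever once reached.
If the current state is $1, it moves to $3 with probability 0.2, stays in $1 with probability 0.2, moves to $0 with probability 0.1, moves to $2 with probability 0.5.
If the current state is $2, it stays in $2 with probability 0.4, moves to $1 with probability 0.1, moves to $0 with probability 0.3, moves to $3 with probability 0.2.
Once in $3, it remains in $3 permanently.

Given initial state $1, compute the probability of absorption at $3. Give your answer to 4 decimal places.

Let h(s) be the probability of absorption at $3 starting from transient state s. Then h($3) = 1 and h($0) = 0. By first-step analysis:
h($1) = 0.1·0 + 0.2·h($1) + 0.5·h($2) + 0.2·1
h($2) = 0.3·0 + 0.1·h($1) + 0.4·h($2) + 0.2·1
Solving: h($1) = 0.5116, h($2) = 0.4186.
Starting from $1, the probability is 0.5116.

0.5116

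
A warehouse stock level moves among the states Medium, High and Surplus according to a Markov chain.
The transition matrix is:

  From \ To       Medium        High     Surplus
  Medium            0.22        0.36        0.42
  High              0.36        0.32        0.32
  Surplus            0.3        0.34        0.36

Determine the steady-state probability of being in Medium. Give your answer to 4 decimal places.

0.2966

Let the stationary distribution be π with π = πP and π_1 + π_2 + π_3 = 1.
π_1 = 0.22·π_1 + 0.36·π_2 + 0.3·π_3
π_2 = 0.36·π_1 + 0.32·π_2 + 0.34·π_3
Solving with the normalization constraint gives π = (0.2966, 0.3391, 0.3642).
So the stationary probability of Medium is 0.2966.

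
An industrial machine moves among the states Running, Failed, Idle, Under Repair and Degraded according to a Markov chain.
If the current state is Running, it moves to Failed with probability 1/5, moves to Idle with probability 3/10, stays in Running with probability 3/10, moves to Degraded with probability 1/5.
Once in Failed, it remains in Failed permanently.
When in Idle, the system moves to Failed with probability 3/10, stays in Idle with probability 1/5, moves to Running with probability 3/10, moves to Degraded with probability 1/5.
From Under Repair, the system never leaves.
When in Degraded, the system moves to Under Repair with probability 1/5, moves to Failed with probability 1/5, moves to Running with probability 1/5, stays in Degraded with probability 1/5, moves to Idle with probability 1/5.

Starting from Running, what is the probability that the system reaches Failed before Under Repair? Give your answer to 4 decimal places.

Let h(s) be the probability of absorption at Failed starting from transient state s. Then h(Failed) = 1 and h(Under Repair) = 0. By first-step analysis:
h(Running) = 0.3·h(Running) + 0.2·1 + 0.3·h(Idle) + 0.2·h(Degraded)
h(Idle) = 0.3·h(Running) + 0.3·1 + 0.2·h(Idle) + 0.2·h(Degraded)
h(Degraded) = 0.2·h(Running) + 0.2·1 + 0.2·h(Idle) + 0.2·0 + 0.2·h(Degraded)
Solving: h(Running) = 0.8493, h(Idle) = 0.8630, h(Degraded) = 0.6781.
Starting from Running, the probability is 0.8493.

0.8493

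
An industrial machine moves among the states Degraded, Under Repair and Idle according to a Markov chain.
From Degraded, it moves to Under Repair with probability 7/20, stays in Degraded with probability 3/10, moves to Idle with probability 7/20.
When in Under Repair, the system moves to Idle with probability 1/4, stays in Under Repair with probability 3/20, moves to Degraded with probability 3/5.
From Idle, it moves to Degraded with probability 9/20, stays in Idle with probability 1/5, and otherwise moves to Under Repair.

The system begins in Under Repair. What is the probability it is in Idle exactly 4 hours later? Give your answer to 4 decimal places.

0.2804

Propagate the distribution vector 4 hours from Under Repair.
After 0 hours: (0.0000, 1.0000, 0.0000)
After 1 hour: (0.6000, 0.1500, 0.2500)
After 2 hours: (0.3825, 0.3200, 0.2975)
After 3 hours: (0.4406, 0.2860, 0.2734)
After 4 hours: (0.4268, 0.2928, 0.2804)
P(in Idle after 4 hours) = 0.2804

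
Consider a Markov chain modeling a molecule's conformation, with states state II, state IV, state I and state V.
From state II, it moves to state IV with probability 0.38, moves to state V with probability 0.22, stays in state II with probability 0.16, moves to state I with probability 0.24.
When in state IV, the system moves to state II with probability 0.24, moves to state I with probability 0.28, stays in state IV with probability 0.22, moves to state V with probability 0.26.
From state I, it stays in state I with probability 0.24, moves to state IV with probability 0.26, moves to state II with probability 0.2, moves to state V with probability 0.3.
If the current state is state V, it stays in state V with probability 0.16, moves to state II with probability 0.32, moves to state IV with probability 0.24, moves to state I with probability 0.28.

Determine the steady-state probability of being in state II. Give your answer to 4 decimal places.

0.2302

Let the stationary distribution be π with π = πP and π_1 + π_2 + π_3 + π_4 = 1.
π_1 = 0.16·π_1 + 0.24·π_2 + 0.2·π_3 + 0.32·π_4
π_2 = 0.38·π_1 + 0.22·π_2 + 0.26·π_3 + 0.24·π_4
π_3 = 0.24·π_1 + 0.28·π_2 + 0.24·π_3 + 0.28·π_4
Solving with the normalization constraint gives π = (0.2302, 0.2720, 0.2604, 0.2375).
So the stationary probability of state II is 0.2302.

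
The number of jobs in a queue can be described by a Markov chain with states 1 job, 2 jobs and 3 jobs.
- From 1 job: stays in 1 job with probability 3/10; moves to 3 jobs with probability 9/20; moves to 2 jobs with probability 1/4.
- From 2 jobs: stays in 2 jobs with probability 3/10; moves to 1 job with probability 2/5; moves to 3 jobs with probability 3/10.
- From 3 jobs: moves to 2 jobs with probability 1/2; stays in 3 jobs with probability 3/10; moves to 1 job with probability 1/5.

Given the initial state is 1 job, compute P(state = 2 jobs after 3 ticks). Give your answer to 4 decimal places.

0.3550

Propagate the distribution vector 3 ticks from 1 job.
After 0 ticks: (1.0000, 0.0000, 0.0000)
After 1 tick: (0.3000, 0.2500, 0.4500)
After 2 ticks: (0.2800, 0.3750, 0.3450)
After 3 ticks: (0.3030, 0.3550, 0.3420)
P(in 2 jobs after 3 ticks) = 0.3550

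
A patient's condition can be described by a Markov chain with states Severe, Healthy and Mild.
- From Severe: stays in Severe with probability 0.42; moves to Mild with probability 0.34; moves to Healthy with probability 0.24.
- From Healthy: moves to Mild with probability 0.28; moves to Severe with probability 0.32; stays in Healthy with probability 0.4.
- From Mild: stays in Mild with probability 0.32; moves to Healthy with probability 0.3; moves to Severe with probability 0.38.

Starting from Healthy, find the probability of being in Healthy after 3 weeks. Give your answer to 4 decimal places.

Propagate the distribution vector 3 weeks from Healthy.
After 0 weeks: (0.0000, 1.0000, 0.0000)
After 1 week: (0.3200, 0.4000, 0.2800)
After 2 weeks: (0.3688, 0.3208, 0.3104)
After 3 weeks: (0.3755, 0.3100, 0.3145)
P(in Healthy after 3 weeks) = 0.3100

0.3100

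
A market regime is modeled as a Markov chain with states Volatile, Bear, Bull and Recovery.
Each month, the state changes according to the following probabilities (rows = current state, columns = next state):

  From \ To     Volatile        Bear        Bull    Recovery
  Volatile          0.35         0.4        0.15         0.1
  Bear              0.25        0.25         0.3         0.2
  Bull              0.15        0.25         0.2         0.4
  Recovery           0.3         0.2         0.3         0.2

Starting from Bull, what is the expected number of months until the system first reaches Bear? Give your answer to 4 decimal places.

Let t(s) be the expected number of months to first reach Bear from state s, with t(Bear) = 0. Conditioning on the first month:
t(Volatile) = 1 + 0.35·t(Volatile) + 0.15·t(Bull) + 0.1·t(Recovery)
t(Bull) = 1 + 0.15·t(Volatile) + 0.2·t(Bull) + 0.4·t(Recovery)
t(Recovery) = 1 + 0.3·t(Volatile) + 0.3·t(Bull) + 0.2·t(Recovery)
Solving: t(Volatile) = 2.9616, t(Bull) = 3.6746, t(Recovery) = 3.7386.
Expected months from Bull to Bear: 3.6746.

3.6746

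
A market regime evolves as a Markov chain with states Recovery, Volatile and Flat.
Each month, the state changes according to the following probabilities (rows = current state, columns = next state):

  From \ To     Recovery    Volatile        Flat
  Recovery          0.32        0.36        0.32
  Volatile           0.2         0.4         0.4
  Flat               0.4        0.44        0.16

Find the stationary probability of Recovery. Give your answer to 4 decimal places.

Let the stationary distribution be π with π = πP and π_1 + π_2 + π_3 = 1.
π_1 = 0.32·π_1 + 0.2·π_2 + 0.4·π_3
π_2 = 0.36·π_1 + 0.4·π_2 + 0.44·π_3
Solving with the normalization constraint gives π = (0.2962, 0.4003, 0.3035).
So the stationary probability of Recovery is 0.2962.

0.2962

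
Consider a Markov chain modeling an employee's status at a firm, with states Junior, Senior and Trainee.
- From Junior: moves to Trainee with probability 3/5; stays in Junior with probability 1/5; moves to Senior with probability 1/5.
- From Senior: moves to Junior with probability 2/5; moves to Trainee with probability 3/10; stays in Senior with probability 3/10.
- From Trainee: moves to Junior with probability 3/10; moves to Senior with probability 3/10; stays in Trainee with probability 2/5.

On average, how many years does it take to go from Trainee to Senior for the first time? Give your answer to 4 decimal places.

3.6667

Let t(s) be the expected number of years to first reach Senior from state s, with t(Senior) = 0. Conditioning on the first year:
t(Junior) = 1 + 0.2·t(Junior) + 0.6·t(Trainee)
t(Trainee) = 1 + 0.3·t(Junior) + 0.4·t(Trainee)
Solving: t(Junior) = 4.0000, t(Trainee) = 3.6667.
Expected years from Trainee to Senior: 3.6667.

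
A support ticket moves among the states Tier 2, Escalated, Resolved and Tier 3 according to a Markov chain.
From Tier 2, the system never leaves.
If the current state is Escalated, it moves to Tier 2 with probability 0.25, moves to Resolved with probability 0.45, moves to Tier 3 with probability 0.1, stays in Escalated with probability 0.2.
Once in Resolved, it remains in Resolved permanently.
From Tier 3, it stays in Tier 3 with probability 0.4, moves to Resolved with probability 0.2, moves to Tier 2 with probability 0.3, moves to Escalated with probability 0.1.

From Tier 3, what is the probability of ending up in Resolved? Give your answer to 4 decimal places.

Let h(s) be the probability of absorption at Resolved starting from transient state s. Then h(Resolved) = 1 and h(Tier 2) = 0. By first-step analysis:
h(Escalated) = 0.25·0 + 0.2·h(Escalated) + 0.45·1 + 0.1·h(Tier 3)
h(Tier 3) = 0.3·0 + 0.1·h(Escalated) + 0.2·1 + 0.4·h(Tier 3)
Solving: h(Escalated) = 0.6170, h(Tier 3) = 0.4362.
Starting from Tier 3, the probability is 0.4362.

0.4362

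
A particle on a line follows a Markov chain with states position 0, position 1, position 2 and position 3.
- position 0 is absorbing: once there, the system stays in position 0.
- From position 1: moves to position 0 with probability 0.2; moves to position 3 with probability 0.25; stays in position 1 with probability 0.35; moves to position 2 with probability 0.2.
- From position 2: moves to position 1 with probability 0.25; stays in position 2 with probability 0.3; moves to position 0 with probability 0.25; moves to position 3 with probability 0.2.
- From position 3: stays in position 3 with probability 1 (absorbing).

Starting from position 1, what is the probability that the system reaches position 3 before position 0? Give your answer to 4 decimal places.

Let h(s) be the probability of absorption at position 3 starting from transient state s. Then h(position 3) = 1 and h(position 0) = 0. By first-step analysis:
h(position 1) = 0.2·0 + 0.35·h(position 1) + 0.2·h(position 2) + 0.25·1
h(position 2) = 0.25·0 + 0.25·h(position 1) + 0.3·h(position 2) + 0.2·1
Solving: h(position 1) = 0.5309, h(position 2) = 0.4753.
Starting from position 1, the probability is 0.5309.

0.5309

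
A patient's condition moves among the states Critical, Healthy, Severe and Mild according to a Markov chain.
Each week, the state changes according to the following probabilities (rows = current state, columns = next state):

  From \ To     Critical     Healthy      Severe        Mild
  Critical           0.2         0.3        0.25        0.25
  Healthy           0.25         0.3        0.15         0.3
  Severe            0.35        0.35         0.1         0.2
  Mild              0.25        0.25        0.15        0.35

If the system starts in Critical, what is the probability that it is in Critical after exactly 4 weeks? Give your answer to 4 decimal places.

Propagate the distribution vector 4 weeks from Critical.
After 0 weeks: (1.0000, 0.0000, 0.0000, 0.0000)
After 1 week: (0.2000, 0.3000, 0.2500, 0.2500)
After 2 weeks: (0.2650, 0.3000, 0.1575, 0.2775)
After 3 weeks: (0.2525, 0.2940, 0.1686, 0.2849)
After 4 weeks: (0.2542, 0.2942, 0.1668, 0.2848)
P(in Critical after 4 weeks) = 0.2542

0.2542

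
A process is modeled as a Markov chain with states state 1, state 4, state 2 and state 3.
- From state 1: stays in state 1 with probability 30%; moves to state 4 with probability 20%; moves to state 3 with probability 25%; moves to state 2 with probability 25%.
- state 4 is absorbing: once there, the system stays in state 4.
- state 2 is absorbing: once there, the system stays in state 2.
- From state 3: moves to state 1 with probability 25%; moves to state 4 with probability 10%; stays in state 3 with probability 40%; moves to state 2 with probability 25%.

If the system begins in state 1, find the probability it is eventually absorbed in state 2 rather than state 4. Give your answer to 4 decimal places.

0.5944

Let h(s) be the probability of absorption at state 2 starting from transient state s. Then h(state 2) = 1 and h(state 4) = 0. By first-step analysis:
h(state 1) = 0.3·h(state 1) + 0.2·0 + 0.25·1 + 0.25·h(state 3)
h(state 3) = 0.25·h(state 1) + 0.1·0 + 0.25·1 + 0.4·h(state 3)
Solving: h(state 1) = 0.5944, h(state 3) = 0.6643.
Starting from state 1, the probability is 0.5944.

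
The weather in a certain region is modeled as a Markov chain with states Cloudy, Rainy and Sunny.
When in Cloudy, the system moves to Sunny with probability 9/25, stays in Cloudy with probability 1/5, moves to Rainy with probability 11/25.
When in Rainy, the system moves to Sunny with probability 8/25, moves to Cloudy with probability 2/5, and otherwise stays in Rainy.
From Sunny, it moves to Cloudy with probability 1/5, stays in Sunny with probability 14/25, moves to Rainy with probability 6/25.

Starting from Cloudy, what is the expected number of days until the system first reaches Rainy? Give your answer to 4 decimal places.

Let t(s) be the expected number of days to first reach Rainy from state s, with t(Rainy) = 0. Conditioning on the first day:
t(Cloudy) = 1 + 0.2·t(Cloudy) + 0.36·t(Sunny)
t(Sunny) = 1 + 0.2·t(Cloudy) + 0.56·t(Sunny)
Solving: t(Cloudy) = 2.8571, t(Sunny) = 3.5714.
Expected days from Cloudy to Rainy: 2.8571.

2.8571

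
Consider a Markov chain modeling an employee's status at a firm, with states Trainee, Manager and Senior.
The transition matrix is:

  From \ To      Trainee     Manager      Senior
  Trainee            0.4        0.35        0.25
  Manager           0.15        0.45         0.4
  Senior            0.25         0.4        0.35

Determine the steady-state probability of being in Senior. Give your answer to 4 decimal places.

0.3458

Let the stationary distribution be π with π = πP and π_1 + π_2 + π_3 = 1.
π_1 = 0.4·π_1 + 0.15·π_2 + 0.25·π_3
π_2 = 0.35·π_1 + 0.45·π_2 + 0.4·π_3
Solving with the normalization constraint gives π = (0.2461, 0.4081, 0.3458).
So the stationary probability of Senior is 0.3458.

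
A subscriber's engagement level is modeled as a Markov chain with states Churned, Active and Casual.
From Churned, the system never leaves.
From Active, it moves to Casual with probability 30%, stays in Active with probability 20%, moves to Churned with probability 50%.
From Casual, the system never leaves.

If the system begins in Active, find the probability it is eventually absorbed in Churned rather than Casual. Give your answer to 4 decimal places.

0.6250

Let h(s) be the probability of absorption at Churned starting from transient state s. Then h(Churned) = 1 and h(Casual) = 0. By first-step analysis:
h(Active) = 0.5·1 + 0.2·h(Active) + 0.3·0
Solving: h(Active) = 0.6250.
Starting from Active, the probability is 0.6250.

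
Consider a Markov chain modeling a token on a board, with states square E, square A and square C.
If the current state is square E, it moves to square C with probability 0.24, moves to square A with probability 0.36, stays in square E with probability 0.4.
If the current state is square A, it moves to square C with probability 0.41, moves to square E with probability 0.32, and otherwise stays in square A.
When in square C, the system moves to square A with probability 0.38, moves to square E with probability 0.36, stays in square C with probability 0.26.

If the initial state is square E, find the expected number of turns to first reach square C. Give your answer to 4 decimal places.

Let t(s) be the expected number of turns to first reach square C from state s, with t(square C) = 0. Conditioning on the first turn:
t(square E) = 1 + 0.4·t(square E) + 0.36·t(square A)
t(square A) = 1 + 0.32·t(square E) + 0.27·t(square A)
Solving: t(square E) = 3.3767, t(square A) = 2.8501.
Expected turns from square E to square C: 3.3767.

3.3767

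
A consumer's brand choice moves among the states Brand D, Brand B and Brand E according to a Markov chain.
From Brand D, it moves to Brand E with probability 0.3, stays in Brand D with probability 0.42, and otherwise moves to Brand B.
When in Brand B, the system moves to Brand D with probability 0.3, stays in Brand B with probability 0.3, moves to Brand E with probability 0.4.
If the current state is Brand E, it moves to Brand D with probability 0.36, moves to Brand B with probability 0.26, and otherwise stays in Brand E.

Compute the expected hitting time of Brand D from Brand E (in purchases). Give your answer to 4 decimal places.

Let t(s) be the expected number of purchases to first reach Brand D from state s, with t(Brand D) = 0. Conditioning on the first purchase:
t(Brand B) = 1 + 0.3·t(Brand B) + 0.4·t(Brand E)
t(Brand E) = 1 + 0.26·t(Brand B) + 0.38·t(Brand E)
Solving: t(Brand B) = 3.0909, t(Brand E) = 2.9091.
Expected purchases from Brand E to Brand D: 2.9091.

2.9091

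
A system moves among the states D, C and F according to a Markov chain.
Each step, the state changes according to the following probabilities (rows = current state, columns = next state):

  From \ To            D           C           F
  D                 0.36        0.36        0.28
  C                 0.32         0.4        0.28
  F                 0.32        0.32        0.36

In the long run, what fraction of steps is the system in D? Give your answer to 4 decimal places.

0.3333

Let the stationary distribution be π with π = πP and π_1 + π_2 + π_3 = 1.
π_1 = 0.36·π_1 + 0.32·π_2 + 0.32·π_3
π_2 = 0.36·π_1 + 0.4·π_2 + 0.32·π_3
Solving with the normalization constraint gives π = (0.3333, 0.3623, 0.3043).
So the stationary probability of D is 0.3333.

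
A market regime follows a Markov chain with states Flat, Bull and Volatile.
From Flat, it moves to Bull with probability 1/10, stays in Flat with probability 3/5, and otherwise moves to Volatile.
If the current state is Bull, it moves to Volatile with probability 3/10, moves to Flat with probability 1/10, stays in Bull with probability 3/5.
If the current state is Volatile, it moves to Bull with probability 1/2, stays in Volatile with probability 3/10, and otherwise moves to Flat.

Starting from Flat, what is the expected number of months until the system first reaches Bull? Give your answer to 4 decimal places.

4.5455

Let t(s) be the expected number of months to first reach Bull from state s, with t(Bull) = 0. Conditioning on the first month:
t(Flat) = 1 + 0.6·t(Flat) + 0.3·t(Volatile)
t(Volatile) = 1 + 0.2·t(Flat) + 0.3·t(Volatile)
Solving: t(Flat) = 4.5455, t(Volatile) = 2.7273.
Expected months from Flat to Bull: 4.5455.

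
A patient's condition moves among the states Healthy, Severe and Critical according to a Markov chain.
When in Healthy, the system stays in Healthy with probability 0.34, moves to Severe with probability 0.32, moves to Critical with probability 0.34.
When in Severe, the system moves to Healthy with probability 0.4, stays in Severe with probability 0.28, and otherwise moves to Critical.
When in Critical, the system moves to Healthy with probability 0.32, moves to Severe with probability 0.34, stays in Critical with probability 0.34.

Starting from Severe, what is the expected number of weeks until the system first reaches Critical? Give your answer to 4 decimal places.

Let t(s) be the expected number of weeks to first reach Critical from state s, with t(Critical) = 0. Conditioning on the first week:
t(Healthy) = 1 + 0.34·t(Healthy) + 0.32·t(Severe)
t(Severe) = 1 + 0.4·t(Healthy) + 0.28·t(Severe)
Solving: t(Healthy) = 2.9954, t(Severe) = 3.0530.
Expected weeks from Severe to Critical: 3.0530.

3.0530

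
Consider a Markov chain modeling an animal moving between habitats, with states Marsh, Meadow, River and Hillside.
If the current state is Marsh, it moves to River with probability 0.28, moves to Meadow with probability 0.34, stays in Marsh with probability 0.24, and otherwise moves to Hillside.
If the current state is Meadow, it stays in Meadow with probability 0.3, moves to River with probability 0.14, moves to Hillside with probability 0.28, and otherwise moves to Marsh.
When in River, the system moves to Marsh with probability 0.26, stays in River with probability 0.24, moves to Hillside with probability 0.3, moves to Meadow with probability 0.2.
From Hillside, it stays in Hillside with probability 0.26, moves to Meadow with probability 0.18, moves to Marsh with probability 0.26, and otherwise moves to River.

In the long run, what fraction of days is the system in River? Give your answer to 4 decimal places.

0.2393

Let the stationary distribution be π with π = πP and π_1 + π_2 + π_3 + π_4 = 1.
π_1 = 0.24·π_1 + 0.28·π_2 + 0.26·π_3 + 0.26·π_4
π_2 = 0.34·π_1 + 0.3·π_2 + 0.2·π_3 + 0.18·π_4
π_3 = 0.28·π_1 + 0.14·π_2 + 0.24·π_3 + 0.3·π_4
Solving with the normalization constraint gives π = (0.2599, 0.2572, 0.2393, 0.2435).
So the stationary probability of River is 0.2393.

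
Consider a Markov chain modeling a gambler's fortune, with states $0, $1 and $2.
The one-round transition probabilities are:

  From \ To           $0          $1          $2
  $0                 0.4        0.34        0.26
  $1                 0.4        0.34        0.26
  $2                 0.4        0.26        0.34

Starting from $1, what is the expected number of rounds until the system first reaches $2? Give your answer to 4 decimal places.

3.8462

Let t(s) be the expected number of rounds to first reach $2 from state s, with t($2) = 0. Conditioning on the first round:
t($0) = 1 + 0.4·t($0) + 0.34·t($1)
t($1) = 1 + 0.4·t($0) + 0.34·t($1)
Solving: t($0) = 3.8462, t($1) = 3.8462.
Expected rounds from $1 to $2: 3.8462.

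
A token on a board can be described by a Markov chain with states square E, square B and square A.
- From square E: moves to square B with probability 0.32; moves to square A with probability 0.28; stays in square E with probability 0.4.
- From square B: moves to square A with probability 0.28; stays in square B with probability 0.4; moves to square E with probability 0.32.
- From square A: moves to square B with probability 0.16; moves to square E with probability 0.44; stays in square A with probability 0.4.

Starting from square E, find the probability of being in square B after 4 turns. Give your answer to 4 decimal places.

0.2927

Propagate the distribution vector 4 turns from square E.
After 0 turns: (1.0000, 0.0000, 0.0000)
After 1 turn: (0.4000, 0.3200, 0.2800)
After 2 turns: (0.3856, 0.3008, 0.3136)
After 3 turns: (0.3885, 0.2939, 0.3176)
After 4 turns: (0.3892, 0.2927, 0.3181)
P(in square B after 4 turns) = 0.2927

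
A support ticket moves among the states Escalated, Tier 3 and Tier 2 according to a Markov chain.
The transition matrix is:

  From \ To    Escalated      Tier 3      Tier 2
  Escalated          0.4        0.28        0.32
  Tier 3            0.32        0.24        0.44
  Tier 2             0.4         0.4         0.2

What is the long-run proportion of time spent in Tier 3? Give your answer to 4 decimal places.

Let the stationary distribution be π with π = πP and π_1 + π_2 + π_3 = 1.
π_1 = 0.4·π_1 + 0.32·π_2 + 0.4·π_3
π_2 = 0.28·π_1 + 0.24·π_2 + 0.4·π_3
Solving with the normalization constraint gives π = (0.3755, 0.3060, 0.3185).
So the stationary probability of Tier 3 is 0.3060.

0.3060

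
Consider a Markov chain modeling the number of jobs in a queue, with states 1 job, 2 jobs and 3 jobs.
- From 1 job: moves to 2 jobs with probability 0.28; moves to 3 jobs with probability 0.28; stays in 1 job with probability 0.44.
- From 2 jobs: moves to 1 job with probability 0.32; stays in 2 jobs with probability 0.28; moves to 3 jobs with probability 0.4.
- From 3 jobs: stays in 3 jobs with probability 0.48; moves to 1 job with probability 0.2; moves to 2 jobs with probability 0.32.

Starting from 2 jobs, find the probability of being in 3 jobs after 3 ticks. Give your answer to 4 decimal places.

Propagate the distribution vector 3 ticks from 2 jobs.
After 0 ticks: (0.0000, 1.0000, 0.0000)
After 1 tick: (0.3200, 0.2800, 0.4000)
After 2 ticks: (0.3104, 0.2960, 0.3936)
After 3 ticks: (0.3100, 0.2957, 0.3942)
P(in 3 jobs after 3 ticks) = 0.3942

0.3942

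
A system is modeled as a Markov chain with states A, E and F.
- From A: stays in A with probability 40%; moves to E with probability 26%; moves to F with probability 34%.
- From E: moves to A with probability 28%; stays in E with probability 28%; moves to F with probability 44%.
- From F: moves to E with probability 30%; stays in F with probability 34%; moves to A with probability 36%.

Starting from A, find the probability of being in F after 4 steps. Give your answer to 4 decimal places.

Propagate the distribution vector 4 steps from A.
After 0 steps: (1.0000, 0.0000, 0.0000)
After 1 step: (0.4000, 0.2600, 0.3400)
After 2 steps: (0.3552, 0.2788, 0.3660)
After 3 steps: (0.3519, 0.2802, 0.3679)
After 4 steps: (0.3517, 0.2803, 0.3680)
P(in F after 4 steps) = 0.3680

0.3680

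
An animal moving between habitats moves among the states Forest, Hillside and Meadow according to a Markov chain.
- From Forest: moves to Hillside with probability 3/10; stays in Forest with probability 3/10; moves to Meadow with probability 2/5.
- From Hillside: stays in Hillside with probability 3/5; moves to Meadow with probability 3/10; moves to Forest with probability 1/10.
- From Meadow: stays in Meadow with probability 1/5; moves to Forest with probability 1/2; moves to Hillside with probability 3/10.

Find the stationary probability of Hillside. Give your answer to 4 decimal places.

Let the stationary distribution be π with π = πP and π_1 + π_2 + π_3 = 1.
π_1 = 0.3·π_1 + 0.1·π_2 + 0.5·π_3
π_2 = 0.3·π_1 + 0.6·π_2 + 0.3·π_3
Solving with the normalization constraint gives π = (0.2738, 0.4286, 0.2976).
So the stationary probability of Hillside is 0.4286.

0.4286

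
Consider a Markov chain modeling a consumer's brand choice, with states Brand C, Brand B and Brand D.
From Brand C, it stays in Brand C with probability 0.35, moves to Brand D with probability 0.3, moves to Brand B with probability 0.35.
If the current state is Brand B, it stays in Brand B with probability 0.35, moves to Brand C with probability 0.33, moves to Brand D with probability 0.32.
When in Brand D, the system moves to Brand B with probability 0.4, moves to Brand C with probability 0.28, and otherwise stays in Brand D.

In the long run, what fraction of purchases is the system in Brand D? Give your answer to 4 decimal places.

0.3136

Let the stationary distribution be π with π = πP and π_1 + π_2 + π_3 = 1.
π_1 = 0.35·π_1 + 0.33·π_2 + 0.28·π_3
π_2 = 0.35·π_1 + 0.35·π_2 + 0.4·π_3
Solving with the normalization constraint gives π = (0.3207, 0.3657, 0.3136).
So the stationary probability of Brand D is 0.3136.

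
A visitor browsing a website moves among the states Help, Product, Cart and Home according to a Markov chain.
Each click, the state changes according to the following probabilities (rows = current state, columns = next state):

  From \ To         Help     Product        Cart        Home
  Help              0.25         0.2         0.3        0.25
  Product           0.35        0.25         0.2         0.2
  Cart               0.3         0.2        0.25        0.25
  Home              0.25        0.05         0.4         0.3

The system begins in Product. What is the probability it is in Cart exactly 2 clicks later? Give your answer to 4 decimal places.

Propagate the distribution vector 2 clicks from Product.
After 0 clicks: (0.0000, 1.0000, 0.0000, 0.0000)
After 1 click: (0.3500, 0.2500, 0.2000, 0.2000)
After 2 clicks: (0.2850, 0.1825, 0.2850, 0.2475)
P(in Cart after 2 clicks) = 0.2850

0.2850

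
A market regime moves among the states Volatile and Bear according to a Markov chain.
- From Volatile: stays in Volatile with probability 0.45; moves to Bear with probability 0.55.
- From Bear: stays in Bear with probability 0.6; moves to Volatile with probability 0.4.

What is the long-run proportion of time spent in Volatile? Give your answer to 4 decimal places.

0.4211

Let the stationary distribution be π with π = πP and π_1 + π_2 = 1.
π_1 = 0.45·π_1 + 0.4·π_2
Solving with the normalization constraint gives π = (0.4211, 0.5789).
So the stationary probability of Volatile is 0.4211.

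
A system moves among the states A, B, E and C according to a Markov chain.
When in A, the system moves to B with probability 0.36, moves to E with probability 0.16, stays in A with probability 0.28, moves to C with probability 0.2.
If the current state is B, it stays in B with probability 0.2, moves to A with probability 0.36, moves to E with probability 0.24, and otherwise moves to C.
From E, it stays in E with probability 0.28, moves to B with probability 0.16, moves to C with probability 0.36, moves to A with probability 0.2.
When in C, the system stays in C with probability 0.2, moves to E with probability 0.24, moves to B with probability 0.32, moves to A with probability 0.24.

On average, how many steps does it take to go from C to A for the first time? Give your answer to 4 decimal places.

Let t(s) be the expected number of steps to first reach A from state s, with t(A) = 0. Conditioning on the first step:
t(B) = 1 + 0.2·t(B) + 0.24·t(E) + 0.2·t(C)
t(E) = 1 + 0.16·t(B) + 0.28·t(E) + 0.36·t(C)
t(C) = 1 + 0.32·t(B) + 0.24·t(E) + 0.2·t(C)
Solving: t(B) = 3.4341, t(E) = 4.0751, t(C) = 3.8462.
Expected steps from C to A: 3.8462.

3.8462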